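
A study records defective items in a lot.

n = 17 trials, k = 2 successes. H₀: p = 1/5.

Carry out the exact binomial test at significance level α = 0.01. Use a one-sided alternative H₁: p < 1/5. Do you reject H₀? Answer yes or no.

Exact binomial: n=17, k=2, p₀=1/5=0.2000
P(X≤2) from Σ C(n,i)·p₀^i·(1−p₀)^(n−i)
p-value (one-sided, H₁ less) = 0.30962
At α=0.01: p ≥ α → fail to reject H₀

reject H₀: no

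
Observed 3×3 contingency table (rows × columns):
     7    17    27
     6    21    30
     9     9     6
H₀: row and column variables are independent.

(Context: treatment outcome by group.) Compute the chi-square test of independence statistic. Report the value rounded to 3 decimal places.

test statistic = 11.102

Row totals [51, 57, 24], col totals [22, 47, 63], n=132
χ² = (7−8.50)²/8.50 + (17−18.16)²/18.16 + (27−24.34)²/24.34 + (6−9.50)²/9.50 + (21−20.30)²/20.30 + (30−27.20)²/27.20 + (9−4.00)²/4.00 + (9−8.55)²/8.55 + (6−11.45)²/11.45 = 11.1019
df = 4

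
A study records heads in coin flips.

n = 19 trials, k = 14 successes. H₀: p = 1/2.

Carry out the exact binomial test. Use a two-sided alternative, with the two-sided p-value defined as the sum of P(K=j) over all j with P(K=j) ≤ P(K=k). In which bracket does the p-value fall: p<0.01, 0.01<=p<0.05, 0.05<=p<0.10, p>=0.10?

p-value bracket: 0.05<=p<0.10

Exact binomial: n=19, k=14, p₀=1/2=0.5000
P(X=j) = C(n,j)·p₀^j·(1−p₀)^(n−j); p = Σ P(X=j) over j with P(X=j) ≤ P(X=14)
p-value (two-sided) = 0.06357
→ bracket: 0.05<=p<0.10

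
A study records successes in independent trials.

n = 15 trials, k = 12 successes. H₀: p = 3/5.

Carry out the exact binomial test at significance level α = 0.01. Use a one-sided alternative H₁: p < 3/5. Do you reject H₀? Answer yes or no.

Exact binomial: n=15, k=12, p₀=3/5=0.6000
P(X≤12) from Σ C(n,i)·p₀^i·(1−p₀)^(n−i)
p-value (one-sided, H₁ less) = 0.97289
At α=0.01: p ≥ α → fail to reject H₀

reject H₀: no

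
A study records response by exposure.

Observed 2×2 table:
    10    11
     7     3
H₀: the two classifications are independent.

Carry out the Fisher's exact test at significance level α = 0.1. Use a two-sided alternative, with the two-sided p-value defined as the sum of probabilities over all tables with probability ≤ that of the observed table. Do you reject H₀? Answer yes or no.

reject H₀: no

Margins: r₁=21, r₂=10, c₁=17, c₂=14, n=31
p_obs = C(21,10)·C(10,7)/C(31,17); sum pmf over tables with pmf ≤ p_obs
p-value (two-sided) = 0.28022
At α=0.1: p ≥ α → fail to reject H₀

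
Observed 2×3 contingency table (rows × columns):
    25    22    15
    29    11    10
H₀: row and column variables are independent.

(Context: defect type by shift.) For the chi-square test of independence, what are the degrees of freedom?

degrees of freedom = 2

df = (r−1)(c−1) = (2−1)·(3−1) = 2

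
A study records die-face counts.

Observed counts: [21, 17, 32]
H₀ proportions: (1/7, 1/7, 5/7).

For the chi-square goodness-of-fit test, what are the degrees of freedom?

df = k − 1 = 3 − 1 = 2

degrees of freedom = 2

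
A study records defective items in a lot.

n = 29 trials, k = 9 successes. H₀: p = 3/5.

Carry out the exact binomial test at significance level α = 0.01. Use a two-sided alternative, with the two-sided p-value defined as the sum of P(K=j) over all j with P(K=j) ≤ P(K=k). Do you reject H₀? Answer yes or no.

Exact binomial: n=29, k=9, p₀=3/5=0.6000
P(X=j) = C(n,j)·p₀^j·(1−p₀)^(n−j); p = Σ P(X=j) over j with P(X=j) ≤ P(X=9)
p-value (two-sided) = 0.00200
At α=0.01: p < α → reject H₀

reject H₀: yes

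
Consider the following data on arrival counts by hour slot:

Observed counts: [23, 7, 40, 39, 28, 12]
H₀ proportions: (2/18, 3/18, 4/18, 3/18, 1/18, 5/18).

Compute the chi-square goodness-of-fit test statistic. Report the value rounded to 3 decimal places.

n = 149; E_i = n·p_i = [16.56, 24.83, 33.11, 24.83, 8.28, 41.39]
χ² = (23−16.56)²/16.56 + (7−24.83)²/24.83 + (40−33.11)²/33.11 + (39−24.83)²/24.83 + (28−8.28)²/8.28 + (12−41.39)²/41.39 = 92.6872
df = 5

test statistic = 92.687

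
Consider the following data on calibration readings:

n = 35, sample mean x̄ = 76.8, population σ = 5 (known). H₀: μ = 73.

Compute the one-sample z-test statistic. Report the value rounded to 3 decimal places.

SE = σ/√n = 5/√35 = 0.8452
z = (x̄−μ₀)/SE = (76.8−73)/0.8452 = 4.4962

test statistic = 4.496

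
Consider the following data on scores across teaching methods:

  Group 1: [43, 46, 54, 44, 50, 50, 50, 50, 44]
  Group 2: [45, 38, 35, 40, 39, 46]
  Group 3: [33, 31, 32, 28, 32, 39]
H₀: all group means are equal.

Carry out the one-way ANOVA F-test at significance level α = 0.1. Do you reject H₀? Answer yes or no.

reject H₀: yes

Group means [47.89, 40.50, 32.50], grand mean 41.381
SSB = Σnᵢ(x̄ᵢ−x̄)² = 859.063; SSW = ΣΣ(x−x̄ᵢ)² = 267.889
MSB = 859.063/2 = 429.5317; MSW = 267.889/18 = 14.8827
F = MSB/MSW = 28.8611
df = (2, 18)
p-value (upper-tail) = 0.00000
At α=0.1: p < α → reject H₀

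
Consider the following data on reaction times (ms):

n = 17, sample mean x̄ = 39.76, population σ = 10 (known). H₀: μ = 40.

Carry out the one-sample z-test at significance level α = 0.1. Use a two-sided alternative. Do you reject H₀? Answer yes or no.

SE = σ/√n = 10/√17 = 2.4254
z = (x̄−μ₀)/SE = (39.76−40)/2.4254 = -0.0990
p-value (two-sided) = 0.92117
At α=0.1: p ≥ α → fail to reject H₀

reject H₀: no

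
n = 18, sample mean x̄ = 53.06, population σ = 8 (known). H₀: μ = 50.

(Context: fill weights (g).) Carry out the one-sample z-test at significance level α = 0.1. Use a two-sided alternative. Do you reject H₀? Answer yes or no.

SE = σ/√n = 8/√18 = 1.8856
z = (x̄−μ₀)/SE = (53.06−50)/1.8856 = 1.6228
p-value (two-sided) = 0.10463
At α=0.1: p ≥ α → fail to reject H₀

reject H₀: no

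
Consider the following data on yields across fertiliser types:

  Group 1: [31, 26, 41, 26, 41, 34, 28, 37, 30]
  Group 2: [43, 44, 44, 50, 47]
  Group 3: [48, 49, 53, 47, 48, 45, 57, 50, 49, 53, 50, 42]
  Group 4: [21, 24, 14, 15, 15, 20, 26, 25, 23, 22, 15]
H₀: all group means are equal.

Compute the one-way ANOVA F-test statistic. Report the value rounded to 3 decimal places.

Group means [32.67, 45.60, 49.25, 20.00], grand mean 36.027
SSB = Σnᵢ(x̄ᵢ−x̄)² = 5483.523; SSW = ΣΣ(x−x̄ᵢ)² = 683.450
MSB = 5483.523/3 = 1827.8410; MSW = 683.450/33 = 20.7106
F = MSB/MSW = 88.2563
df = (3, 33)

test statistic = 88.256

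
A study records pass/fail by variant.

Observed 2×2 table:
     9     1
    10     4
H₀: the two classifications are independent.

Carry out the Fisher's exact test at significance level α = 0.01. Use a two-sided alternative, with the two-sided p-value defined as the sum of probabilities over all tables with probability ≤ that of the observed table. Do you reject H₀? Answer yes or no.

Margins: r₁=10, r₂=14, c₁=19, c₂=5, n=24
p_obs = C(10,9)·C(14,10)/C(24,19); sum pmf over tables with pmf ≤ p_obs
p-value (two-sided) = 0.35771
At α=0.01: p ≥ α → fail to reject H₀

reject H₀: no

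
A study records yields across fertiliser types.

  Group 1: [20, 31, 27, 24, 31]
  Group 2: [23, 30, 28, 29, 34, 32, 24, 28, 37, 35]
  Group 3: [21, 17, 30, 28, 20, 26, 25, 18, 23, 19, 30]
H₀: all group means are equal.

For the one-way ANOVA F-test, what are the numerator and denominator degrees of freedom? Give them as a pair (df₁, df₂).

k = 3 groups, N = 26 total
df = (k−1, N−k) = (3−1, 26−3) = (2, 23)

degrees of freedom = [2, 23]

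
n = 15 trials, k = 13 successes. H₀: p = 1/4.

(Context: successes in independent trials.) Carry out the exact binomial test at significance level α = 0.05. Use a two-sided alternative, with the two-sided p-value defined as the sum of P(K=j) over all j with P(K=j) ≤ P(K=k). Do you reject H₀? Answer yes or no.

reject H₀: yes

Exact binomial: n=15, k=13, p₀=1/4=0.2500
P(X=j) = C(n,j)·p₀^j·(1−p₀)^(n−j); p = Σ P(X=j) over j with P(X=j) ≤ P(X=13)
p-value (two-sided) = 0.00000
At α=0.05: p < α → reject H₀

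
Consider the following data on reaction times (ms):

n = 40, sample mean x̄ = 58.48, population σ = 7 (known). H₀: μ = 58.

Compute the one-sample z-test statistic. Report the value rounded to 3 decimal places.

test statistic = 0.434

SE = σ/√n = 7/√40 = 1.1068
z = (x̄−μ₀)/SE = (58.48−58)/1.1068 = 0.4337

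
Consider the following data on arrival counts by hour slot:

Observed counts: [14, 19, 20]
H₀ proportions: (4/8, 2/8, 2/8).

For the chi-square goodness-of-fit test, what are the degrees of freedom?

df = k − 1 = 3 − 1 = 2

degrees of freedom = 2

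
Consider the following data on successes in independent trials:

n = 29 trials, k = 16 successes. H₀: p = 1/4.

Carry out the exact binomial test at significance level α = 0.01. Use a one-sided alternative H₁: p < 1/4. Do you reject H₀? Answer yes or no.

reject H₀: no

Exact binomial: n=29, k=16, p₀=1/4=0.2500
P(X≤16) from Σ C(n,i)·p₀^i·(1−p₀)^(n−i)
p-value (one-sided, H₁ less) = 0.99988
At α=0.01: p ≥ α → fail to reject H₀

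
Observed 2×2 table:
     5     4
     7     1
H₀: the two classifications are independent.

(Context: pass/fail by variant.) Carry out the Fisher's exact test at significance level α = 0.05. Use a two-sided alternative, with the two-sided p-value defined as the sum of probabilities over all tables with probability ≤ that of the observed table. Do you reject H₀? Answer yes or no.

Margins: r₁=9, r₂=8, c₁=12, c₂=5, n=17
p_obs = C(9,5)·C(8,7)/C(17,12); sum pmf over tables with pmf ≤ p_obs
p-value (two-sided) = 0.29412
At α=0.05: p ≥ α → fail to reject H₀

reject H₀: no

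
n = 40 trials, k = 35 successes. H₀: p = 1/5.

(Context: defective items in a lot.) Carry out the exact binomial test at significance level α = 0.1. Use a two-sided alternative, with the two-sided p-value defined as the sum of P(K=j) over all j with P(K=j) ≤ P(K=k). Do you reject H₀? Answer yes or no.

reject H₀: yes

Exact binomial: n=40, k=35, p₀=1/5=0.2000
P(X=j) = C(n,j)·p₀^j·(1−p₀)^(n−j); p = Σ P(X=j) over j with P(X=j) ≤ P(X=35)
p-value (two-sided) = 0.00000
At α=0.1: p < α → reject H₀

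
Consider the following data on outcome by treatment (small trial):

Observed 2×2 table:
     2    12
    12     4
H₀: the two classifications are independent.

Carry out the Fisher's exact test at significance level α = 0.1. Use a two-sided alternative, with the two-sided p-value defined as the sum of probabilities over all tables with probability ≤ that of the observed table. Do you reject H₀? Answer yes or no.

Margins: r₁=14, r₂=16, c₁=14, c₂=16, n=30
p_obs = C(14,2)·C(16,12)/C(30,14); sum pmf over tables with pmf ≤ p_obs
p-value (two-sided) = 0.00127
At α=0.1: p < α → reject H₀

reject H₀: yes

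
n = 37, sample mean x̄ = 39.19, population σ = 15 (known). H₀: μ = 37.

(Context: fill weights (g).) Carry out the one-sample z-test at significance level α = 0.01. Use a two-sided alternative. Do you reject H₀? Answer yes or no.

reject H₀: no

SE = σ/√n = 15/√37 = 2.4660
z = (x̄−μ₀)/SE = (39.19−37)/2.4660 = 0.8881
p-value (two-sided) = 0.37450
At α=0.01: p ≥ α → fail to reject H₀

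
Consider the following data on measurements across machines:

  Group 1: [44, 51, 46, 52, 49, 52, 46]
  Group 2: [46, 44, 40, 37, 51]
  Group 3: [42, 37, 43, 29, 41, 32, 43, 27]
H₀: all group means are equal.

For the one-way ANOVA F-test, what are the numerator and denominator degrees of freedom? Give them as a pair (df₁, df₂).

k = 3 groups, N = 20 total
df = (k−1, N−k) = (3−1, 20−3) = (2, 17)

degrees of freedom = [2, 17]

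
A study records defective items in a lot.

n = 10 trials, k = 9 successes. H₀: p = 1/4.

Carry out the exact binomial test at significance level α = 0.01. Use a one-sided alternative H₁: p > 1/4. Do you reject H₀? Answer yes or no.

Exact binomial: n=10, k=9, p₀=1/4=0.2500
P(X≥9) from Σ C(n,i)·p₀^i·(1−p₀)^(n−i)
p-value (one-sided, H₁ greater) = 0.00003
At α=0.01: p < α → reject H₀

reject H₀: yes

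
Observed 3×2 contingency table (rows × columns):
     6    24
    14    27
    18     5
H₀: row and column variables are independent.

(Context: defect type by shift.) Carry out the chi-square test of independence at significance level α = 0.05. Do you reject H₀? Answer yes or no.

reject H₀: yes

Row totals [30, 41, 23], col totals [38, 56], n=94
χ² = (6−12.13)²/12.13 + (24−17.87)²/17.87 + (14−16.57)²/16.57 + (27−24.43)²/24.43 + (18−9.30)²/9.30 + (5−13.70)²/13.70 = 19.5394
df = 2
p-value (upper-tail) = 0.00006
At α=0.05: p < α → reject H₀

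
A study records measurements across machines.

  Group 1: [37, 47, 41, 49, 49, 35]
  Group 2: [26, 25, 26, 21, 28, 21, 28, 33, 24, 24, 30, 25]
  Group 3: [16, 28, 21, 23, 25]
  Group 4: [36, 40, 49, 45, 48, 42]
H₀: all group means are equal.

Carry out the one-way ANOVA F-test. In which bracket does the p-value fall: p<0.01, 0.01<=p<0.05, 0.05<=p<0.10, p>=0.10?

p-value bracket: p<0.01

Group means [43.00, 25.92, 22.60, 43.33], grand mean 32.483
SSB = Σnᵢ(x̄ᵢ−x̄)² = 2375.791; SSW = ΣΣ(x−x̄ᵢ)² = 529.450
MSB = 2375.791/3 = 791.9305; MSW = 529.450/25 = 21.1780
F = MSB/MSW = 37.3940
df = (3, 25)
p-value (upper-tail) = 0.00000
→ bracket: p<0.01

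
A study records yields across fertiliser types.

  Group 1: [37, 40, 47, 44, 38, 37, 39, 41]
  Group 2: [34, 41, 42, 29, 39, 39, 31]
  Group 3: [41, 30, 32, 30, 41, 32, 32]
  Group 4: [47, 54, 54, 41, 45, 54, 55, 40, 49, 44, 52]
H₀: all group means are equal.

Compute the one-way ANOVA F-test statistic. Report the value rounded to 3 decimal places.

Group means [40.38, 36.43, 34.00, 48.64], grand mean 40.939
SSB = Σnᵢ(x̄ᵢ−x̄)² = 1133.744; SSW = ΣΣ(x−x̄ᵢ)² = 694.135
MSB = 1133.744/3 = 377.9147; MSW = 694.135/29 = 23.9357
F = MSB/MSW = 15.7888
df = (3, 29)

test statistic = 15.789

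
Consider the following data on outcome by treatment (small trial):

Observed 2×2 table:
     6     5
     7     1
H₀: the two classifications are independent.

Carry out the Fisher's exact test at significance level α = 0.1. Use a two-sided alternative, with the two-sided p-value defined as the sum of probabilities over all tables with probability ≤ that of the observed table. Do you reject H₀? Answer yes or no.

reject H₀: no

Margins: r₁=11, r₂=8, c₁=13, c₂=6, n=19
p_obs = C(11,6)·C(8,7)/C(19,13); sum pmf over tables with pmf ≤ p_obs
p-value (two-sided) = 0.17699
At α=0.1: p ≥ α → fail to reject H₀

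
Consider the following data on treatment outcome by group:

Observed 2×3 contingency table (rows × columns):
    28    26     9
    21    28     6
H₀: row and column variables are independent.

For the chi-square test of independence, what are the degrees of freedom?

df = (r−1)(c−1) = (2−1)·(3−1) = 2

degrees of freedom = 2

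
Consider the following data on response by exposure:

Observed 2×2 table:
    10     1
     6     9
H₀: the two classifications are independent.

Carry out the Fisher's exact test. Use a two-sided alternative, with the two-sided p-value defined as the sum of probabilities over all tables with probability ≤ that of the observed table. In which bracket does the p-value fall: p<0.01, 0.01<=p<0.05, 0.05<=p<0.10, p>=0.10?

p-value bracket: 0.01<=p<0.05

Margins: r₁=11, r₂=15, c₁=16, c₂=10, n=26
p_obs = C(11,10)·C(15,6)/C(26,16); sum pmf over tables with pmf ≤ p_obs
p-value (two-sided) = 0.01435
→ bracket: 0.01<=p<0.05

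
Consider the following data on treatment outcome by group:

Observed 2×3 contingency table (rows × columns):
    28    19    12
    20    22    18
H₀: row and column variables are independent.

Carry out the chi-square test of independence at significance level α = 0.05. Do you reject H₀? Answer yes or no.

Row totals [59, 60], col totals [48, 41, 30], n=119
χ² = (28−23.80)²/23.80 + (19−20.33)²/20.33 + (12−14.87)²/14.87 + (20−24.20)²/24.20 + (22−20.67)²/20.67 + (18−15.13)²/15.13 = 2.7446
df = 2
p-value (upper-tail) = 0.25352
At α=0.05: p ≥ α → fail to reject H₀

reject H₀: no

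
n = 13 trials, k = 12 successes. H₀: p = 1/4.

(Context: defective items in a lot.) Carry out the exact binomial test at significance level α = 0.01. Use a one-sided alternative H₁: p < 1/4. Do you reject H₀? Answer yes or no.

reject H₀: no

Exact binomial: n=13, k=12, p₀=1/4=0.2500
P(X≤12) from Σ C(n,i)·p₀^i·(1−p₀)^(n−i)
p-value (one-sided, H₁ less) = 1.00000
At α=0.01: p ≥ α → fail to reject H₀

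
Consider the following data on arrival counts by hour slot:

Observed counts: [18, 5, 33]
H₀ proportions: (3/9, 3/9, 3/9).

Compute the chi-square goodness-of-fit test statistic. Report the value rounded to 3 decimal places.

n = 56; E_i = n·p_i = [18.67, 18.67, 18.67]
χ² = (18−18.67)²/18.67 + (5−18.67)²/18.67 + (33−18.67)²/18.67 = 21.0357
df = 2

test statistic = 21.036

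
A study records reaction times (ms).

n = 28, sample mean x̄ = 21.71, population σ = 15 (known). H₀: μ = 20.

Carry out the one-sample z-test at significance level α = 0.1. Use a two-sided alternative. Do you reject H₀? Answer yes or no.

SE = σ/√n = 15/√28 = 2.8347
z = (x̄−μ₀)/SE = (21.71−20)/2.8347 = 0.6032
p-value (two-sided) = 0.54635
At α=0.1: p ≥ α → fail to reject H₀

reject H₀: no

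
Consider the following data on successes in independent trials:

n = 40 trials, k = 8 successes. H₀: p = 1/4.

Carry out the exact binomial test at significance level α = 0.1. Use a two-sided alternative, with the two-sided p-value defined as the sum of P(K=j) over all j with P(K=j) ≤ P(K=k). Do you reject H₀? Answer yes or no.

Exact binomial: n=40, k=8, p₀=1/4=0.2500
P(X=j) = C(n,j)·p₀^j·(1−p₀)^(n−j); p = Σ P(X=j) over j with P(X=j) ≤ P(X=8)
p-value (two-sided) = 0.58469
At α=0.1: p ≥ α → fail to reject H₀

reject H₀: no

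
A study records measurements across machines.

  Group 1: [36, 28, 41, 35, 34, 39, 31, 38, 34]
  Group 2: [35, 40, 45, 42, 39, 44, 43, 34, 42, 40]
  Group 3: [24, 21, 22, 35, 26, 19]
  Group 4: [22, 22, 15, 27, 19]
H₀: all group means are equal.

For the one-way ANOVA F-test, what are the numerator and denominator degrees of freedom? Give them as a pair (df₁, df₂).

k = 4 groups, N = 30 total
df = (k−1, N−k) = (4−1, 30−4) = (3, 26)

degrees of freedom = [3, 26]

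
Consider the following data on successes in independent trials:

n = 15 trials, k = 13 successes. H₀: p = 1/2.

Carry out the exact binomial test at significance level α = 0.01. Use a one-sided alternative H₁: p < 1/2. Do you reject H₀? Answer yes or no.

reject H₀: no

Exact binomial: n=15, k=13, p₀=1/2=0.5000
P(X≤13) from Σ C(n,i)·p₀^i·(1−p₀)^(n−i)
p-value (one-sided, H₁ less) = 0.99951
At α=0.01: p ≥ α → fail to reject H₀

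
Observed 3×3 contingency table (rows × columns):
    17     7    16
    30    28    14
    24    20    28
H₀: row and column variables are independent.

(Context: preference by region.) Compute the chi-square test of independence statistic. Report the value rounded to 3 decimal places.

Row totals [40, 72, 72], col totals [71, 55, 58], n=184
χ² = (17−15.43)²/15.43 + (7−11.96)²/11.96 + (16−12.61)²/12.61 + (30−27.78)²/27.78 + (28−21.52)²/21.52 + (14−22.70)²/22.70 + (24−27.78)²/27.78 + (20−21.52)²/21.52 + (28−22.70)²/22.70 = 10.4466
df = 4

test statistic = 10.447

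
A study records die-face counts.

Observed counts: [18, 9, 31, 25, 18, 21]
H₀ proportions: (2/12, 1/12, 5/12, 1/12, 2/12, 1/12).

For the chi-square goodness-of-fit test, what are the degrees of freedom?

degrees of freedom = 5

df = k − 1 = 6 − 1 = 5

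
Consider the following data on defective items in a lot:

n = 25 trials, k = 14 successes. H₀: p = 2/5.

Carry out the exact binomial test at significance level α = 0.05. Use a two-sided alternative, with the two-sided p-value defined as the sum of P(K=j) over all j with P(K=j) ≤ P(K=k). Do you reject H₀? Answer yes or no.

reject H₀: no

Exact binomial: n=25, k=14, p₀=2/5=0.4000
P(X=j) = C(n,j)·p₀^j·(1−p₀)^(n−j); p = Σ P(X=j) over j with P(X=j) ≤ P(X=14)
p-value (two-sided) = 0.10716
At α=0.05: p ≥ α → fail to reject H₀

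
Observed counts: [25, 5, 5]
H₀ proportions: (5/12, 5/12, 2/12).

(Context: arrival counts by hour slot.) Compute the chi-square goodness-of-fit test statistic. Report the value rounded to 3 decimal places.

test statistic = 13.857

n = 35; E_i = n·p_i = [14.58, 14.58, 5.83]
χ² = (25−14.58)²/14.58 + (5−14.58)²/14.58 + (5−5.83)²/5.83 = 13.8571
df = 2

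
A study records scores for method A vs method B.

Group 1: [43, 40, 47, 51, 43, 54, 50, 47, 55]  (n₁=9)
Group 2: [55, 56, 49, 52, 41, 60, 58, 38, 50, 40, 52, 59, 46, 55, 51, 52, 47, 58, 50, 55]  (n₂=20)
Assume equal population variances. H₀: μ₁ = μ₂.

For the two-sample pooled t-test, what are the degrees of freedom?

degrees of freedom = 27

df = n₁ + n₂ − 2 = 9 + 20 − 2 = 27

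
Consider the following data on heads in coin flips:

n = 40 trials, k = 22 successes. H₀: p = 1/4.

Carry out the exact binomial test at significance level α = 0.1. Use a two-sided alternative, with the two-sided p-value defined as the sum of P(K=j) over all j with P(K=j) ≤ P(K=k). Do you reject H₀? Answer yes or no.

reject H₀: yes

Exact binomial: n=40, k=22, p₀=1/4=0.2500
P(X=j) = C(n,j)·p₀^j·(1−p₀)^(n−j); p = Σ P(X=j) over j with P(X=j) ≤ P(X=22)
p-value (two-sided) = 0.00006
At α=0.1: p < α → reject H₀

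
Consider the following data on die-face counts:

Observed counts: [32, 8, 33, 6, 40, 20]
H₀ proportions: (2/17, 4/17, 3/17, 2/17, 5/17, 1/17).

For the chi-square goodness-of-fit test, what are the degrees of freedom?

degrees of freedom = 5

df = k − 1 = 6 − 1 = 5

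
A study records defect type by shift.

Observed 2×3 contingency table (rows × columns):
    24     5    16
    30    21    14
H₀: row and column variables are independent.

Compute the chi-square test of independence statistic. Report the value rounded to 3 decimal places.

Row totals [45, 65], col totals [54, 26, 30], n=110
χ² = (24−22.09)²/22.09 + (5−10.64)²/10.64 + (16−12.27)²/12.27 + (30−31.91)²/31.91 + (21−15.36)²/15.36 + (14−17.73)²/17.73 = 7.2494
df = 2

test statistic = 7.249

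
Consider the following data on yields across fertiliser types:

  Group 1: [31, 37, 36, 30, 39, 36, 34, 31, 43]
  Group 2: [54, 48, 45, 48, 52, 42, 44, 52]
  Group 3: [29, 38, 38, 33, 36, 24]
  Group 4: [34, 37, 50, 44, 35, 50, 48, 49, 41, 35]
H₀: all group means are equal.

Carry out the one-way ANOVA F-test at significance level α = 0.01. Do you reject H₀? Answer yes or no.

Group means [35.22, 48.12, 33.00, 42.30], grand mean 40.091
SSB = Σnᵢ(x̄ᵢ−x̄)² = 1080.197; SSW = ΣΣ(x−x̄ᵢ)² = 832.531
MSB = 1080.197/3 = 360.0656; MSW = 832.531/29 = 28.7080
F = MSB/MSW = 12.5424
df = (3, 29)
p-value (upper-tail) = 0.00002
At α=0.01: p < α → reject H₀

reject H₀: yes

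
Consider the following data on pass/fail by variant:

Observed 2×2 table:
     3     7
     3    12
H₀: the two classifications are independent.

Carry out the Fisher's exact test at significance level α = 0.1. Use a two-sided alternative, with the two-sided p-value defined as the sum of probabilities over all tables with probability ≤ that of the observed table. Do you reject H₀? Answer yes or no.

reject H₀: no

Margins: r₁=10, r₂=15, c₁=6, c₂=19, n=25
p_obs = C(10,3)·C(15,3)/C(25,6); sum pmf over tables with pmf ≤ p_obs
p-value (two-sided) = 0.65316
At α=0.1: p ≥ α → fail to reject H₀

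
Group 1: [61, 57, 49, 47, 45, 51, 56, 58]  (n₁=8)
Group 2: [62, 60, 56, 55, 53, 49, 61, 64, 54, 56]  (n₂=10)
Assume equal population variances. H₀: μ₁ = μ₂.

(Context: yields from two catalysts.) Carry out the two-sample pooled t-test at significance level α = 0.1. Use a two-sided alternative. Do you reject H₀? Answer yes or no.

reject H₀: no

x̄₁=53.000, s₁=5.782, n₁=8
x̄₂=57.000, s₂=4.643, n₂=10
s_p² = [7·5.782² + 9·4.643²]/16 = 26.7500
SE = √(s_p²·(1/8+1/10)) = 2.4533
t = (53.000−57.000)/2.4533 = -1.6304
df = 16
p-value (two-sided) = 0.12253
At α=0.1: p ≥ α → fail to reject H₀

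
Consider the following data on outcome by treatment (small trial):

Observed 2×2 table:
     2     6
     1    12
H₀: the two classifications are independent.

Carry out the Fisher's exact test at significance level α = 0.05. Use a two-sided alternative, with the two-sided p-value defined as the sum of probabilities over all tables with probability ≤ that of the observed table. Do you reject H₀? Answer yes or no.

reject H₀: no

Margins: r₁=8, r₂=13, c₁=3, c₂=18, n=21
p_obs = C(8,2)·C(13,1)/C(21,3); sum pmf over tables with pmf ≤ p_obs
p-value (two-sided) = 0.53083
At α=0.05: p ≥ α → fail to reject H₀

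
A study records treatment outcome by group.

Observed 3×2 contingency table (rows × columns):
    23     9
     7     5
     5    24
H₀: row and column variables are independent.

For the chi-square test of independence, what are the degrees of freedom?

degrees of freedom = 2

df = (r−1)(c−1) = (3−1)·(2−1) = 2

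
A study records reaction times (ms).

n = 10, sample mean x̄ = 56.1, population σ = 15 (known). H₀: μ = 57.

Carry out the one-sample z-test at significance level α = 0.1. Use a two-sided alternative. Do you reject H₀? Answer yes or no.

SE = σ/√n = 15/√10 = 4.7434
z = (x̄−μ₀)/SE = (56.1−57)/4.7434 = -0.1897
p-value (two-sided) = 0.84952
At α=0.1: p ≥ α → fail to reject H₀

reject H₀: no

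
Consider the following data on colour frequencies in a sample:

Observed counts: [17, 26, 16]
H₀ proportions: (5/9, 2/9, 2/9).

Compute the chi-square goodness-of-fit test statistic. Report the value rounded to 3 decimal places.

test statistic = 20.902

n = 59; E_i = n·p_i = [32.78, 13.11, 13.11]
χ² = (17−32.78)²/32.78 + (26−13.11)²/13.11 + (16−13.11)²/13.11 = 20.9017
df = 2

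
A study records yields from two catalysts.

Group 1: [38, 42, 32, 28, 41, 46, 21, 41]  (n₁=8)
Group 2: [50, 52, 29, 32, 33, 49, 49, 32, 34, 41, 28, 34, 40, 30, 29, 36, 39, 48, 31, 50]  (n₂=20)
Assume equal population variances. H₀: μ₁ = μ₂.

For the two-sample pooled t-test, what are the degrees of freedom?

df = n₁ + n₂ − 2 = 8 + 20 − 2 = 26

degrees of freedom = 26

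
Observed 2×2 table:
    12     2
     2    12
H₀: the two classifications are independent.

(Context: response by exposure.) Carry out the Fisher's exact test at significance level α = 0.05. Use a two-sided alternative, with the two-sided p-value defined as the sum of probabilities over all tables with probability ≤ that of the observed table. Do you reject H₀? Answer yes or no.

Margins: r₁=14, r₂=14, c₁=14, c₂=14, n=28
p_obs = C(14,12)·C(14,2)/C(28,14); sum pmf over tables with pmf ≤ p_obs
p-value (two-sided) = 0.00042
At α=0.05: p < α → reject H₀

reject H₀: yes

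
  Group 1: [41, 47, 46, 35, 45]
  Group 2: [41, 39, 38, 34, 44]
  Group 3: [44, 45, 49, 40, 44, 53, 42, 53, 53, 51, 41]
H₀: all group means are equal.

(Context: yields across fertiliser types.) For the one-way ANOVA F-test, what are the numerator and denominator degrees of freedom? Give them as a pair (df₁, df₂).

k = 3 groups, N = 21 total
df = (k−1, N−k) = (3−1, 21−3) = (2, 18)

degrees of freedom = [2, 18]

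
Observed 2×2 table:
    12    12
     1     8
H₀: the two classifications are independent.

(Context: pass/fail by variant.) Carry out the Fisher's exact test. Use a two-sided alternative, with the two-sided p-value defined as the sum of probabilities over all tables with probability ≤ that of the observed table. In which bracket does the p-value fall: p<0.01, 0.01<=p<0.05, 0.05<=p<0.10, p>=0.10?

p-value bracket: 0.05<=p<0.10

Margins: r₁=24, r₂=9, c₁=13, c₂=20, n=33
p_obs = C(24,12)·C(9,1)/C(33,13); sum pmf over tables with pmf ≤ p_obs
p-value (two-sided) = 0.05596
→ bracket: 0.05<=p<0.10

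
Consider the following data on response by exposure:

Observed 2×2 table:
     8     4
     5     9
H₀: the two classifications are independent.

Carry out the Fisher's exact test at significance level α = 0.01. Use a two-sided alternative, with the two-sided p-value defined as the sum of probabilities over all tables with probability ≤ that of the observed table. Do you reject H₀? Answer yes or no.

reject H₀: no

Margins: r₁=12, r₂=14, c₁=13, c₂=13, n=26
p_obs = C(12,8)·C(14,5)/C(26,13); sum pmf over tables with pmf ≤ p_obs
p-value (two-sided) = 0.23774
At α=0.01: p ≥ α → fail to reject H₀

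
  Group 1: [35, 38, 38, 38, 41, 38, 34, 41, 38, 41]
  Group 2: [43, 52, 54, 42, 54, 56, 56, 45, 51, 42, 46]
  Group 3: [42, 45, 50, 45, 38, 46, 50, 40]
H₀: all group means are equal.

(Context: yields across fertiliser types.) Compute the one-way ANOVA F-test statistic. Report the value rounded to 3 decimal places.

test statistic = 16.364

Group means [38.20, 49.18, 44.50], grand mean 44.103
SSB = Σnᵢ(x̄ᵢ−x̄)² = 633.453; SSW = ΣΣ(x−x̄ᵢ)² = 503.236
MSB = 633.453/2 = 316.7266; MSW = 503.236/26 = 19.3552
F = MSB/MSW = 16.3639
df = (2, 26)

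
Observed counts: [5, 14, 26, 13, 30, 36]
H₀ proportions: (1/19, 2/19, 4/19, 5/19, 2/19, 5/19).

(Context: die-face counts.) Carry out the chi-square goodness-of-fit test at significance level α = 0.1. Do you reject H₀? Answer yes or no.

n = 124; E_i = n·p_i = [6.53, 13.05, 26.11, 32.63, 13.05, 32.63]
χ² = (5−6.53)²/6.53 + (14−13.05)²/13.05 + (26−26.11)²/26.11 + (13−32.63)²/32.63 + (30−13.05)²/13.05 + (36−32.63)²/32.63 = 34.5887
df = 5
p-value (upper-tail) = 0.00000
At α=0.1: p < α → reject H₀

reject H₀: yes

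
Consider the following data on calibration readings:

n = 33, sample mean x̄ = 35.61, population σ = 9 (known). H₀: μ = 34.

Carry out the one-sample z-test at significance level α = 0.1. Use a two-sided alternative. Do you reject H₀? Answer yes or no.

SE = σ/√n = 9/√33 = 1.5667
z = (x̄−μ₀)/SE = (35.61−34)/1.5667 = 1.0276
p-value (two-sided) = 0.30412
At α=0.1: p ≥ α → fail to reject H₀

reject H₀: no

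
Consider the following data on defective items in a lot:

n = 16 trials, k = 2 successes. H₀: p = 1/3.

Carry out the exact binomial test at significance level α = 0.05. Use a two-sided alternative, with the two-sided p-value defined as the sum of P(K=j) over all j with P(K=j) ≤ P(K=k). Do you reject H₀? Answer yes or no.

reject H₀: no

Exact binomial: n=16, k=2, p₀=1/3=0.3333
P(X=j) = C(n,j)·p₀^j·(1−p₀)^(n−j); p = Σ P(X=j) over j with P(X=j) ≤ P(X=2)
p-value (two-sided) = 0.10934
At α=0.05: p ≥ α → fail to reject H₀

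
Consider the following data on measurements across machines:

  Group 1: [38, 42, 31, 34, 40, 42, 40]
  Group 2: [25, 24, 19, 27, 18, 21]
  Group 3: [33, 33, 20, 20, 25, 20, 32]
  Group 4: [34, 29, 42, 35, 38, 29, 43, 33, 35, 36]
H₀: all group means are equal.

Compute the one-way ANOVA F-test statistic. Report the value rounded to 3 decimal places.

Group means [38.14, 22.33, 26.14, 35.40], grand mean 31.267
SSB = Σnᵢ(x̄ᵢ−x̄)² = 1164.419; SSW = ΣΣ(x−x̄ᵢ)² = 609.448
MSB = 1164.419/3 = 388.1397; MSW = 609.448/26 = 23.4403
F = MSB/MSW = 16.5587
df = (3, 26)

test statistic = 16.559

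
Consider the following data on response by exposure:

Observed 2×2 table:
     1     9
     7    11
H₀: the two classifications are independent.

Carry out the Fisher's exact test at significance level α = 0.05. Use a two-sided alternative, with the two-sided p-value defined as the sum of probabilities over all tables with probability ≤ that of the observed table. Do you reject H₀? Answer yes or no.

reject H₀: no

Margins: r₁=10, r₂=18, c₁=8, c₂=20, n=28
p_obs = C(10,1)·C(18,7)/C(28,8); sum pmf over tables with pmf ≤ p_obs
p-value (two-sided) = 0.19368
At α=0.05: p ≥ α → fail to reject H₀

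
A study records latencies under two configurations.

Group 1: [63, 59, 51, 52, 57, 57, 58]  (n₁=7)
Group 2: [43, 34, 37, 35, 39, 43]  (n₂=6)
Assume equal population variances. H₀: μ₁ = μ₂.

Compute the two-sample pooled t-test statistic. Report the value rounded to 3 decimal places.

x̄₁=56.714, s₁=4.112, n₁=7
x̄₂=38.500, s₂=3.886, n₂=6
s_p² = [6·4.112² + 5·3.886²]/11 = 16.0844
SE = √(s_p²·(1/7+1/6)) = 2.2313
t = (56.714−38.500)/2.2313 = 8.1632
df = 11

test statistic = 8.163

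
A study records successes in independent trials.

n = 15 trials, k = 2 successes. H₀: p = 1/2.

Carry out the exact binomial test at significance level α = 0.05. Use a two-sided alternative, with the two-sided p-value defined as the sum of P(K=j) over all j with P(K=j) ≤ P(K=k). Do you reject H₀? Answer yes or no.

Exact binomial: n=15, k=2, p₀=1/2=0.5000
P(X=j) = C(n,j)·p₀^j·(1−p₀)^(n−j); p = Σ P(X=j) over j with P(X=j) ≤ P(X=2)
p-value (two-sided) = 0.00739
At α=0.05: p < α → reject H₀

reject H₀: yes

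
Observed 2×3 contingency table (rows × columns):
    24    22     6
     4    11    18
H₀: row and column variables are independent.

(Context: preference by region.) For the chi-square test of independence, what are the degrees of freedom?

df = (r−1)(c−1) = (2−1)·(3−1) = 2

degrees of freedom = 2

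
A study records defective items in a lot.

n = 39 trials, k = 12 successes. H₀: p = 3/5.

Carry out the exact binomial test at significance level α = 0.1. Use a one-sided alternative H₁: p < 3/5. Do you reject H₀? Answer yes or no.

Exact binomial: n=39, k=12, p₀=3/5=0.6000
P(X≤12) from Σ C(n,i)·p₀^i·(1−p₀)^(n−i)
p-value (one-sided, H₁ less) = 0.00021
At α=0.1: p < α → reject H₀

reject H₀: yes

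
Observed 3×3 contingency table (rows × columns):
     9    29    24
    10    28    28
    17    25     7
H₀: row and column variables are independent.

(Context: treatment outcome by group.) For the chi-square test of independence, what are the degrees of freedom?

df = (r−1)(c−1) = (3−1)·(3−1) = 4

degrees of freedom = 4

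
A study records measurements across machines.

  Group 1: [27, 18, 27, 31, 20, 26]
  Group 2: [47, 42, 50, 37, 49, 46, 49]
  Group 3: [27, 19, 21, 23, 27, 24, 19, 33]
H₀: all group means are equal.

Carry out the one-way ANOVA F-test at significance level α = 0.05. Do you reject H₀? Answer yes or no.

reject H₀: yes

Group means [24.83, 45.71, 24.12], grand mean 31.524
SSB = Σnᵢ(x̄ᵢ−x̄)² = 2116.101; SSW = ΣΣ(x−x̄ᵢ)² = 409.137
MSB = 2116.101/2 = 1058.0506; MSW = 409.137/18 = 22.7298
F = MSB/MSW = 46.5490
df = (2, 18)
p-value (upper-tail) = 0.00000
At α=0.05: p < α → reject H₀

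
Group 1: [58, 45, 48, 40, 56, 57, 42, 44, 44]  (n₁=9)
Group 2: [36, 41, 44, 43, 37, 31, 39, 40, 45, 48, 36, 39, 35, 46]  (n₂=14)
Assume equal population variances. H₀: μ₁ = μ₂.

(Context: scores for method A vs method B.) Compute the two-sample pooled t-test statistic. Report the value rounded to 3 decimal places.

x̄₁=48.222, s₁=6.942, n₁=9
x̄₂=40.000, s₂=4.804, n₂=14
s_p² = [8·6.942² + 13·4.804²]/21 = 32.6455
SE = √(s_p²·(1/9+1/14)) = 2.4411
t = (48.222−40.000)/2.4411 = 3.3682
df = 21

test statistic = 3.368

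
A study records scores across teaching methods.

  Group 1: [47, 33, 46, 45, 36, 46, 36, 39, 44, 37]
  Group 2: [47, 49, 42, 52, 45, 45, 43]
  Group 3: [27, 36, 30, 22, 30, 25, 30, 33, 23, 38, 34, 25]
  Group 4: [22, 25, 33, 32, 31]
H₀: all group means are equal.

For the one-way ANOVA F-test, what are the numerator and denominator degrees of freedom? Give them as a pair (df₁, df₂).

degrees of freedom = [3, 30]

k = 4 groups, N = 34 total
df = (k−1, N−k) = (4−1, 34−4) = (3, 30)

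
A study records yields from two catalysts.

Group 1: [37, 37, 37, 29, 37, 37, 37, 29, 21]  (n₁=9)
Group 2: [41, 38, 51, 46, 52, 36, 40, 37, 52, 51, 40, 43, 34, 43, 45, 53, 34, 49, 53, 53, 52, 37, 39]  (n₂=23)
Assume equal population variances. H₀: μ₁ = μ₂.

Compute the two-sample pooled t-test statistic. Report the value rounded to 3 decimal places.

test statistic = -4.201

x̄₁=33.444, s₁=5.812, n₁=9
x̄₂=44.304, s₂=6.832, n₂=23
s_p² = [8·5.812² + 22·6.832²]/30 = 43.2364
SE = √(s_p²·(1/9+1/23)) = 2.5853
t = (33.444−44.304)/2.5853 = -4.2006
df = 30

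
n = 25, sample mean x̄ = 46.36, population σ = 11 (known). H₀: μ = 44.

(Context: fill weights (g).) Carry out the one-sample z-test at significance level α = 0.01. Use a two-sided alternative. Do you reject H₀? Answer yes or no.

SE = σ/√n = 11/√25 = 2.2000
z = (x̄−μ₀)/SE = (46.36−44)/2.2000 = 1.0727
p-value (two-sided) = 0.28339
At α=0.01: p ≥ α → fail to reject H₀

reject H₀: no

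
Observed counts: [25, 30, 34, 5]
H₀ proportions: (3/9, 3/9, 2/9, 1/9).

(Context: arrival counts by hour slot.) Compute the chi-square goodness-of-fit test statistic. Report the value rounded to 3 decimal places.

test statistic = 12.404

n = 94; E_i = n·p_i = [31.33, 31.33, 20.89, 10.44]
χ² = (25−31.33)²/31.33 + (30−31.33)²/31.33 + (34−20.89)²/20.89 + (5−10.44)²/10.44 = 12.4043
df = 3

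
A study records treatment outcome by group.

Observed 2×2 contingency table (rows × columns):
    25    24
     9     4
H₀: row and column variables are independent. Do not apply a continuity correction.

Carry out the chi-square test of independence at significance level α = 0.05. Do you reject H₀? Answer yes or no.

reject H₀: no

Row totals [49, 13], col totals [34, 28], n=62
χ² = (25−26.87)²/26.87 + (24−22.13)²/22.13 + (9−7.13)²/7.13 + (4−5.87)²/5.87 = 1.3757
df = 1
p-value (upper-tail) = 0.24083
At α=0.05: p ≥ α → fail to reject H₀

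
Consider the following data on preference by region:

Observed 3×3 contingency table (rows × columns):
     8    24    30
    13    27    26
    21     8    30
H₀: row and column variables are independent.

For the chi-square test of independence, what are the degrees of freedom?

degrees of freedom = 4

df = (r−1)(c−1) = (3−1)·(3−1) = 4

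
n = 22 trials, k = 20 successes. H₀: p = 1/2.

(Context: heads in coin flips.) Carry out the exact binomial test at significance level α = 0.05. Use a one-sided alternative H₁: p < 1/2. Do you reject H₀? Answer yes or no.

Exact binomial: n=22, k=20, p₀=1/2=0.5000
P(X≤20) from Σ C(n,i)·p₀^i·(1−p₀)^(n−i)
p-value (one-sided, H₁ less) = 0.99999
At α=0.05: p ≥ α → fail to reject H₀

reject H₀: no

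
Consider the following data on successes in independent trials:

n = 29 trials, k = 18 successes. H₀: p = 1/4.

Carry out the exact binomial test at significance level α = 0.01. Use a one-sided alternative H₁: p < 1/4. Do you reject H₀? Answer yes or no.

reject H₀: no

Exact binomial: n=29, k=18, p₀=1/4=0.2500
P(X≤18) from Σ C(n,i)·p₀^i·(1−p₀)^(n−i)
p-value (one-sided, H₁ less) = 1.00000
At α=0.01: p ≥ α → fail to reject H₀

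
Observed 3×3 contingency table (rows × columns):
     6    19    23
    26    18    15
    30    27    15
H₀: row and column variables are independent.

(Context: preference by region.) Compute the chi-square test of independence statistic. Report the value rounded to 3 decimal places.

test statistic = 17.701

Row totals [48, 59, 72], col totals [62, 64, 53], n=179
χ² = (6−16.63)²/16.63 + (19−17.16)²/17.16 + (23−14.21)²/14.21 + (26−20.44)²/20.44 + (18−21.09)²/21.09 + (15−17.47)²/17.47 + (30−24.94)²/24.94 + (27−25.74)²/25.74 + (15−21.32)²/21.32 = 17.7009
df = 4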